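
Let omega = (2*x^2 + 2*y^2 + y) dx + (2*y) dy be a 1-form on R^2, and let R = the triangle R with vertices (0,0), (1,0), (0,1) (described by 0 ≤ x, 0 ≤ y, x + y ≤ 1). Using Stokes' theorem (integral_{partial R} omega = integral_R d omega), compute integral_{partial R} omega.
integral_(partial R) omega = -7/6

Stokes: integral_partial_R omega = integral_R d omega with d omega = (∂Q/∂x - ∂P/∂y) dx ∧ dy.
  ∂Q/∂x = 0
  ∂P/∂y = 4*y + 1
  integrand = ∂Q/∂x - ∂P/∂y = -4*y - 1.
Integrating over R: integral_0^1 integral_0^{1-x} (-4*y - 1) dy dx = -7/6.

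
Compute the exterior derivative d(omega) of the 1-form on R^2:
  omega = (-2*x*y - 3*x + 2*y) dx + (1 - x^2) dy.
d(omega) = (-2) dx ∧ dy

For a 1-form omega = sum_i f_i dx_i, the exterior derivative is
  d(omega) = sum_{i < j} (∂f_j/∂x_i - ∂f_i/∂x_j) dx_i ∧ dx_j.
  coefficient of dx ∧ dy: ∂f_2/∂x - ∂f_1/∂y = ∂(1 - x^2)/∂x - ∂(-2*x*y - 3*x + 2*y)/∂y = -2
Assembling: d(omega) = (-2) dx ∧ dy.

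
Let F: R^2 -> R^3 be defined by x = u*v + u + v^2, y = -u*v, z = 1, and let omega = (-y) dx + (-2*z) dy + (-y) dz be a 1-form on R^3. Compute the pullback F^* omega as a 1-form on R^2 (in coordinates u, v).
F^* omega = (v*(u*v + u + 2)) du + (u*(u*v + 2*v^2 + 2)) dv

Using F^*(f dg) = (f ∘ F) d(g ∘ F), substitute each coordinate x_i by F_i(u, v) in f_i, and replace dx_i by d F_i = (∂F_i/∂u) du + (∂F_i/∂v) dv.
  For the x component: f_1(F) = u*v; d F_1 = (v + 1) du + (u + 2*v) dv
  For the y component: f_2(F) = -2; d F_2 = (-v) du + (-u) dv
  For the z component: f_3(F) = u*v; d F_3 = (0) du + (0) dv
Combining and collecting du, dv coefficients:
  coeff of du: v*(u*v + u + 2)
  coeff of dv: u*(u*v + 2*v^2 + 2)
F^* omega = (v*(u*v + u + 2)) du + (u*(u*v + 2*v^2 + 2)) dv.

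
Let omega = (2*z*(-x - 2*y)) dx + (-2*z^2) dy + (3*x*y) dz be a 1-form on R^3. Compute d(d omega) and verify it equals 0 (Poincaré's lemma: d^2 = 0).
d(d omega) = 0

Step 1: d omega = sum_{i<j} (∂f_j/∂x_i - ∂f_i/∂x_j) dx_i ∧ dx_j:
  coeff of dx ∧ dy: 4*z
  coeff of dx ∧ dz: 2*x + 7*y
  coeff of dy ∧ dz: 3*x + 4*z
Step 2: Apply d again to each 2-form coefficient. The only possible 3-form in R^3 is dx ∧ dy ∧ dz, with coefficient
  ∂(coeff of dy∧dz)/∂x - ∂(coeff of dx∧dz)/∂y + ∂(coeff of dx∧dy)/∂z
  = ∂/∂x (3*x + 4*z) - ∂/∂y (2*x + 7*y) + ∂/∂z (4*z).
Each of these terms simplifies to sums of mixed partials that cancel in pairs. The result is 0 (by equality of mixed partials for smooth functions — Schwarz / Clairaut).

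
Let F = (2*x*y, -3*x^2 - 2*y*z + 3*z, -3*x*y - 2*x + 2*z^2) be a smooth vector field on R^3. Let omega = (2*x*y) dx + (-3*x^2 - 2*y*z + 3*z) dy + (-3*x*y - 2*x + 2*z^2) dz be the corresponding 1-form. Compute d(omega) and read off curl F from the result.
d(omega) = (-3*x + 2*y - 3) dy ∧ dz + (3*y + 2) dz ∧ dx + (-8*x) dx ∧ dy; curl F = (-3*x + 2*y - 3, 3*y + 2, -8*x)

d omega = sum_{i<j} (∂f_j/∂x_i - ∂f_i/∂x_j) dx_i ∧ dx_j. Under the identification (dy ∧ dz, dz ∧ dx, dx ∧ dy) ↔ (e_x, e_y, e_z), the coefficients are exactly the components of curl F. Compute:
  ∂R/∂y - ∂Q/∂z = (-3*x) - (3 - 2*y) = -3*x + 2*y - 3
  ∂P/∂z - ∂R/∂x = (0) - (-3*y - 2) = 3*y + 2
  ∂Q/∂x - ∂P/∂y = (-6*x) - (2*x) = -8*x.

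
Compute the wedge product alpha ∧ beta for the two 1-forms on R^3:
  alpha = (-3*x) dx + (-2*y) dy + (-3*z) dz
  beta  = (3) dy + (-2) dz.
alpha ∧ beta = (-9*x) dx ∧ dy + (6*x) dx ∧ dz + (4*y + 9*z) dy ∧ dz

Distribute the wedge, using dx_i ∧ dx_j = -dx_j ∧ dx_i and dx_i ∧ dx_i = 0. For each pair (i, j) with i < j, the coefficient of dx_i ∧ dx_j in alpha ∧ beta is (alpha_i * beta_j - alpha_j * beta_i). Collecting: alpha ∧ beta = (-9*x) dx ∧ dy + (6*x) dx ∧ dz + (4*y + 9*z) dy ∧ dz.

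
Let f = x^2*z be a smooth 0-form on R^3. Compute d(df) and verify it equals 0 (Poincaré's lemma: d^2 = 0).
d(df) = 0

Step 1: df = sum_i (∂f/∂x_i) dx_i = (2*x*z) dx + (0) dy + (x^2) dz.
Step 2: Apply d again. Using the 1-form formula, the coefficient of dx ∧ dy in d(df) is ∂^2 f/∂x ∂y - ∂^2 f/∂y ∂x = (0) - (0) = 0 (equality of mixed partials for smooth f).
Similarly for dx ∧ dz and dy ∧ dz — all coefficients vanish. So d(df) = 0.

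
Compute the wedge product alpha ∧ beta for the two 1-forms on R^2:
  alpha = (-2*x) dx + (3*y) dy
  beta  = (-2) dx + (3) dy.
alpha ∧ beta = (-6*x + 6*y) dx ∧ dy

Distribute the wedge, using dx_i ∧ dx_j = -dx_j ∧ dx_i and dx_i ∧ dx_i = 0. For each pair (i, j) with i < j, the coefficient of dx_i ∧ dx_j in alpha ∧ beta is (alpha_i * beta_j - alpha_j * beta_i). Collecting: alpha ∧ beta = (-6*x + 6*y) dx ∧ dy.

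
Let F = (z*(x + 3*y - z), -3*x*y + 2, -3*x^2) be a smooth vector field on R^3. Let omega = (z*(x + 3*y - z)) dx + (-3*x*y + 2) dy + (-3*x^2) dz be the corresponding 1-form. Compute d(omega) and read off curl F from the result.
d(omega) = (0) dy ∧ dz + (7*x + 3*y - 2*z) dz ∧ dx + (-3*y - 3*z) dx ∧ dy; curl F = (0, 7*x + 3*y - 2*z, -3*y - 3*z)

d omega = sum_{i<j} (∂f_j/∂x_i - ∂f_i/∂x_j) dx_i ∧ dx_j. Under the identification (dy ∧ dz, dz ∧ dx, dx ∧ dy) ↔ (e_x, e_y, e_z), the coefficients are exactly the components of curl F. Compute:
  ∂R/∂y - ∂Q/∂z = (0) - (0) = 0
  ∂P/∂z - ∂R/∂x = (x + 3*y - 2*z) - (-6*x) = 7*x + 3*y - 2*z
  ∂Q/∂x - ∂P/∂y = (-3*y) - (3*z) = -3*y - 3*z.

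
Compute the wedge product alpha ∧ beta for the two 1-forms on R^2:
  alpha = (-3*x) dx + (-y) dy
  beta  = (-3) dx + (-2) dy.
alpha ∧ beta = (6*x - 3*y) dx ∧ dy

Distribute the wedge, using dx_i ∧ dx_j = -dx_j ∧ dx_i and dx_i ∧ dx_i = 0. For each pair (i, j) with i < j, the coefficient of dx_i ∧ dx_j in alpha ∧ beta is (alpha_i * beta_j - alpha_j * beta_i). Collecting: alpha ∧ beta = (6*x - 3*y) dx ∧ dy.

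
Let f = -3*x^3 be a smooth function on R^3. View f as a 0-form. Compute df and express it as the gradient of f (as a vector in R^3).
df = (-9*x^2) dx + (0) dy + (0) dz; grad f = (-9*x^2, 0, 0)

For a 0-form f, d f = (∂f/∂x) dx + (∂f/∂y) dy + (∂f/∂z) dz. The components of the vector representation are exactly the entries of grad f in Cartesian coordinates:
  ∂f/∂x = -9*x^2
  ∂f/∂y = 0
  ∂f/∂z = 0.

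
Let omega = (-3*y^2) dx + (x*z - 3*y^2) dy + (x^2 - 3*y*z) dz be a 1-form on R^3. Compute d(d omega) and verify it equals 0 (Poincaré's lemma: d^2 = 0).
d(d omega) = 0

Step 1: d omega = sum_{i<j} (∂f_j/∂x_i - ∂f_i/∂x_j) dx_i ∧ dx_j:
  coeff of dx ∧ dy: 6*y + z
  coeff of dx ∧ dz: 2*x
  coeff of dy ∧ dz: -x - 3*z
Step 2: Apply d again to each 2-form coefficient. The only possible 3-form in R^3 is dx ∧ dy ∧ dz, with coefficient
  ∂(coeff of dy∧dz)/∂x - ∂(coeff of dx∧dz)/∂y + ∂(coeff of dx∧dy)/∂z
  = ∂/∂x (-x - 3*z) - ∂/∂y (2*x) + ∂/∂z (6*y + z).
Each of these terms simplifies to sums of mixed partials that cancel in pairs. The result is 0 (by equality of mixed partials for smooth functions — Schwarz / Clairaut).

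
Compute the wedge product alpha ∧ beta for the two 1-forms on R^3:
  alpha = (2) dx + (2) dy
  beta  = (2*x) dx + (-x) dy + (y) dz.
alpha ∧ beta = (-6*x) dx ∧ dy + (2*y) dx ∧ dz + (2*y) dy ∧ dz

Distribute the wedge, using dx_i ∧ dx_j = -dx_j ∧ dx_i and dx_i ∧ dx_i = 0. For each pair (i, j) with i < j, the coefficient of dx_i ∧ dx_j in alpha ∧ beta is (alpha_i * beta_j - alpha_j * beta_i). Collecting: alpha ∧ beta = (-6*x) dx ∧ dy + (2*y) dx ∧ dz + (2*y) dy ∧ dz.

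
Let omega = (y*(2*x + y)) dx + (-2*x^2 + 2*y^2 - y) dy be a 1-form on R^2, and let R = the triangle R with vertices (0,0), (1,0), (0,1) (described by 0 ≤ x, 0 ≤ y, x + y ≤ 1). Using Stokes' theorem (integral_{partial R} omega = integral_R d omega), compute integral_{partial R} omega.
integral_(partial R) omega = -4/3

Stokes: integral_partial_R omega = integral_R d omega with d omega = (∂Q/∂x - ∂P/∂y) dx ∧ dy.
  ∂Q/∂x = -4*x
  ∂P/∂y = 2*x + 2*y
  integrand = ∂Q/∂x - ∂P/∂y = -6*x - 2*y.
Integrating over R: integral_0^1 integral_0^{1-x} (-6*x - 2*y) dy dx = -4/3.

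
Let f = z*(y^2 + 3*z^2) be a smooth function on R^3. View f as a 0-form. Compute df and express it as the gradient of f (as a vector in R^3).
df = (0) dx + (2*y*z) dy + (y^2 + 9*z^2) dz; grad f = (0, 2*y*z, y^2 + 9*z^2)

For a 0-form f, d f = (∂f/∂x) dx + (∂f/∂y) dy + (∂f/∂z) dz. The components of the vector representation are exactly the entries of grad f in Cartesian coordinates:
  ∂f/∂x = 0
  ∂f/∂y = 2*y*z
  ∂f/∂z = y^2 + 9*z^2.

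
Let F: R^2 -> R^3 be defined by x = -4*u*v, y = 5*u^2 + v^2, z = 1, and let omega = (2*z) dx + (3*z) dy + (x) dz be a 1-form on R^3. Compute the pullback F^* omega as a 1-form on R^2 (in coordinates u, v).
F^* omega = (30*u - 8*v) du + (-8*u + 6*v) dv

Using F^*(f dg) = (f ∘ F) d(g ∘ F), substitute each coordinate x_i by F_i(u, v) in f_i, and replace dx_i by d F_i = (∂F_i/∂u) du + (∂F_i/∂v) dv.
  For the x component: f_1(F) = 2; d F_1 = (-4*v) du + (-4*u) dv
  For the y component: f_2(F) = 3; d F_2 = (10*u) du + (2*v) dv
  For the z component: f_3(F) = -4*u*v; d F_3 = (0) du + (0) dv
Combining and collecting du, dv coefficients:
  coeff of du: 30*u - 8*v
  coeff of dv: -8*u + 6*v
F^* omega = (30*u - 8*v) du + (-8*u + 6*v) dv.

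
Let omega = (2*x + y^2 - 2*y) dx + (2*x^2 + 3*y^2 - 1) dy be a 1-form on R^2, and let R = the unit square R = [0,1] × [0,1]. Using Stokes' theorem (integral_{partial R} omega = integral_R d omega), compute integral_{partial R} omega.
integral_(partial R) omega = 3

Stokes: integral_partial_R omega = integral_R d omega with d omega = (∂Q/∂x - ∂P/∂y) dx ∧ dy.
  ∂Q/∂x = 4*x
  ∂P/∂y = 2*y - 2
  integrand = ∂Q/∂x - ∂P/∂y = 4*x - 2*y + 2.
Integrating over R: integral_0^1 integral_0^1 (4*x - 2*y + 2) dx dy = 3.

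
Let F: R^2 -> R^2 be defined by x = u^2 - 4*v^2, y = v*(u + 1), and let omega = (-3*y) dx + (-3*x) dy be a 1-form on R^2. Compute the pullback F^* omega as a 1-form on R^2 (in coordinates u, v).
F^* omega = (3*v*(-3*u^2 - 2*u + 4*v^2)) du + (-3*u^3 - 3*u^2 + 36*u*v^2 + 36*v^2) dv

Using F^*(f dg) = (f ∘ F) d(g ∘ F), substitute each coordinate x_i by F_i(u, v) in f_i, and replace dx_i by d F_i = (∂F_i/∂u) du + (∂F_i/∂v) dv.
  For the x component: f_1(F) = 3*v*(-u - 1); d F_1 = (2*u) du + (-8*v) dv
  For the y component: f_2(F) = -3*u^2 + 12*v^2; d F_2 = (v) du + (u + 1) dv
Combining and collecting du, dv coefficients:
  coeff of du: 3*v*(-3*u^2 - 2*u + 4*v^2)
  coeff of dv: -3*u^3 - 3*u^2 + 36*u*v^2 + 36*v^2
F^* omega = (3*v*(-3*u^2 - 2*u + 4*v^2)) du + (-3*u^3 - 3*u^2 + 36*u*v^2 + 36*v^2) dv.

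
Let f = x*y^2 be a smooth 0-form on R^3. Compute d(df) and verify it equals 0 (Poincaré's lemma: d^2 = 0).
d(df) = 0

Step 1: df = sum_i (∂f/∂x_i) dx_i = (y^2) dx + (2*x*y) dy + (0) dz.
Step 2: Apply d again. Using the 1-form formula, the coefficient of dx ∧ dy in d(df) is ∂^2 f/∂x ∂y - ∂^2 f/∂y ∂x = (2*y) - (2*y) = 0 (equality of mixed partials for smooth f).
Similarly for dx ∧ dz and dy ∧ dz — all coefficients vanish. So d(df) = 0.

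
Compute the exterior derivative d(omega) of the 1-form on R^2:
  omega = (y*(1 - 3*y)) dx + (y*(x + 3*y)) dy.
d(omega) = (7*y - 1) dx ∧ dy

For a 1-form omega = sum_i f_i dx_i, the exterior derivative is
  d(omega) = sum_{i < j} (∂f_j/∂x_i - ∂f_i/∂x_j) dx_i ∧ dx_j.
  coefficient of dx ∧ dy: ∂f_2/∂x - ∂f_1/∂y = ∂(y*(x + 3*y))/∂x - ∂(y*(1 - 3*y))/∂y = 7*y - 1
Assembling: d(omega) = (7*y - 1) dx ∧ dy.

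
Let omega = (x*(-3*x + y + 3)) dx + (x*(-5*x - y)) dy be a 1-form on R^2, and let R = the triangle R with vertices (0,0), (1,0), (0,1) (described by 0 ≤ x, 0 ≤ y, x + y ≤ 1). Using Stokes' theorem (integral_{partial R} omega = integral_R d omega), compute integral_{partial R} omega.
integral_(partial R) omega = -2

Stokes: integral_partial_R omega = integral_R d omega with d omega = (∂Q/∂x - ∂P/∂y) dx ∧ dy.
  ∂Q/∂x = -10*x - y
  ∂P/∂y = x
  integrand = ∂Q/∂x - ∂P/∂y = -11*x - y.
Integrating over R: integral_0^1 integral_0^{1-x} (-11*x - y) dy dx = -2.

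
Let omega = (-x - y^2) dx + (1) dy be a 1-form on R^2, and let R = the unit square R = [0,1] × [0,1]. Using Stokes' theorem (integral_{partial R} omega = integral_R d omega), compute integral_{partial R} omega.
integral_(partial R) omega = 1

Stokes: integral_partial_R omega = integral_R d omega with d omega = (∂Q/∂x - ∂P/∂y) dx ∧ dy.
  ∂Q/∂x = 0
  ∂P/∂y = -2*y
  integrand = ∂Q/∂x - ∂P/∂y = 2*y.
Integrating over R: integral_0^1 integral_0^1 (2*y) dx dy = 1.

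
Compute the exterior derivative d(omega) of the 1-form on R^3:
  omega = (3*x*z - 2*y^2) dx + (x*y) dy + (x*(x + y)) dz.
d(omega) = (5*y) dx ∧ dy + (-x + y) dx ∧ dz + (x) dy ∧ dz

For a 1-form omega = sum_i f_i dx_i, the exterior derivative is
  d(omega) = sum_{i < j} (∂f_j/∂x_i - ∂f_i/∂x_j) dx_i ∧ dx_j.
  coefficient of dx ∧ dy: ∂f_2/∂x - ∂f_1/∂y = ∂(x*y)/∂x - ∂(3*x*z - 2*y^2)/∂y = 5*y
  coefficient of dx ∧ dz: ∂f_3/∂x - ∂f_1/∂z = ∂(x*(x + y))/∂x - ∂(3*x*z - 2*y^2)/∂z = -x + y
  coefficient of dy ∧ dz: ∂f_3/∂y - ∂f_2/∂z = ∂(x*(x + y))/∂y - ∂(x*y)/∂z = x
Assembling: d(omega) = (5*y) dx ∧ dy + (-x + y) dx ∧ dz + (x) dy ∧ dz.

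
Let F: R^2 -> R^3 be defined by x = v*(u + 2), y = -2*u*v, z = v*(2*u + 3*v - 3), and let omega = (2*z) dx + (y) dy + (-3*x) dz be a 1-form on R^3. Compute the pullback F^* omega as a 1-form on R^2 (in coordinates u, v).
F^* omega = (2*v^2*(u + 3*v - 9)) du + (v*(2*u^2 - 12*u*v - u - 24*v + 6)) dv

Using F^*(f dg) = (f ∘ F) d(g ∘ F), substitute each coordinate x_i by F_i(u, v) in f_i, and replace dx_i by d F_i = (∂F_i/∂u) du + (∂F_i/∂v) dv.
  For the x component: f_1(F) = 2*v*(2*u + 3*v - 3); d F_1 = (v) du + (u + 2) dv
  For the y component: f_2(F) = -2*u*v; d F_2 = (-2*v) du + (-2*u) dv
  For the z component: f_3(F) = 3*v*(-u - 2); d F_3 = (2*v) du + (2*u + 6*v - 3) dv
Combining and collecting du, dv coefficients:
  coeff of du: 2*v^2*(u + 3*v - 9)
  coeff of dv: v*(2*u^2 - 12*u*v - u - 24*v + 6)
F^* omega = (2*v^2*(u + 3*v - 9)) du + (v*(2*u^2 - 12*u*v - u - 24*v + 6)) dv.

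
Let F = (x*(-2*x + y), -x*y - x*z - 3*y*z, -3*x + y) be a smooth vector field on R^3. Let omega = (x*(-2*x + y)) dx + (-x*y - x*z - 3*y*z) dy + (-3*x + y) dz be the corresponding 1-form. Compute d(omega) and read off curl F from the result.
d(omega) = (x + 3*y + 1) dy ∧ dz + (3) dz ∧ dx + (-x - y - z) dx ∧ dy; curl F = (x + 3*y + 1, 3, -x - y - z)

d omega = sum_{i<j} (∂f_j/∂x_i - ∂f_i/∂x_j) dx_i ∧ dx_j. Under the identification (dy ∧ dz, dz ∧ dx, dx ∧ dy) ↔ (e_x, e_y, e_z), the coefficients are exactly the components of curl F. Compute:
  ∂R/∂y - ∂Q/∂z = (1) - (-x - 3*y) = x + 3*y + 1
  ∂P/∂z - ∂R/∂x = (0) - (-3) = 3
  ∂Q/∂x - ∂P/∂y = (-y - z) - (x) = -x - y - z.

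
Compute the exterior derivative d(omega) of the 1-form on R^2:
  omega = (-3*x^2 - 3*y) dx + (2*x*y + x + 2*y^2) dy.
d(omega) = (2*y + 4) dx ∧ dy

For a 1-form omega = sum_i f_i dx_i, the exterior derivative is
  d(omega) = sum_{i < j} (∂f_j/∂x_i - ∂f_i/∂x_j) dx_i ∧ dx_j.
  coefficient of dx ∧ dy: ∂f_2/∂x - ∂f_1/∂y = ∂(2*x*y + x + 2*y^2)/∂x - ∂(-3*x^2 - 3*y)/∂y = 2*y + 4
Assembling: d(omega) = (2*y + 4) dx ∧ dy.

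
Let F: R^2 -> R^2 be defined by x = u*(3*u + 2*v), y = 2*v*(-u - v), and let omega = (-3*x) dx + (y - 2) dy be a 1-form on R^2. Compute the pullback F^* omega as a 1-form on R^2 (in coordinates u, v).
F^* omega = (-54*u^3 - 54*u^2*v - 8*u*v^2 + 4*v^3 + 4*v) du + (-18*u^3 - 8*u^2*v + 12*u*v^2 + 4*u + 8*v^3 + 8*v) dv

Using F^*(f dg) = (f ∘ F) d(g ∘ F), substitute each coordinate x_i by F_i(u, v) in f_i, and replace dx_i by d F_i = (∂F_i/∂u) du + (∂F_i/∂v) dv.
  For the x component: f_1(F) = 3*u*(-3*u - 2*v); d F_1 = (6*u + 2*v) du + (2*u) dv
  For the y component: f_2(F) = -2*u*v - 2*v^2 - 2; d F_2 = (-2*v) du + (-2*u - 4*v) dv
Combining and collecting du, dv coefficients:
  coeff of du: -54*u^3 - 54*u^2*v - 8*u*v^2 + 4*v^3 + 4*v
  coeff of dv: -18*u^3 - 8*u^2*v + 12*u*v^2 + 4*u + 8*v^3 + 8*v
F^* omega = (-54*u^3 - 54*u^2*v - 8*u*v^2 + 4*v^3 + 4*v) du + (-18*u^3 - 8*u^2*v + 12*u*v^2 + 4*u + 8*v^3 + 8*v) dv.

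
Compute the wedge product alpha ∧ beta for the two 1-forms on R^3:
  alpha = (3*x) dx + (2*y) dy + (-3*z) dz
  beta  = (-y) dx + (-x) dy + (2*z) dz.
alpha ∧ beta = (-3*x^2 + 2*y^2) dx ∧ dy + (3*z*(2*x - y)) dx ∧ dz + (z*(-3*x + 4*y)) dy ∧ dz

Distribute the wedge, using dx_i ∧ dx_j = -dx_j ∧ dx_i and dx_i ∧ dx_i = 0. For each pair (i, j) with i < j, the coefficient of dx_i ∧ dx_j in alpha ∧ beta is (alpha_i * beta_j - alpha_j * beta_i). Collecting: alpha ∧ beta = (-3*x^2 + 2*y^2) dx ∧ dy + (3*z*(2*x - y)) dx ∧ dz + (z*(-3*x + 4*y)) dy ∧ dz.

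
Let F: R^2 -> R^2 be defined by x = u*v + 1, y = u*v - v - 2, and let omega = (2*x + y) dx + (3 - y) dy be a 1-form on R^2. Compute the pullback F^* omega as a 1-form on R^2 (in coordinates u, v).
F^* omega = (v*(2*u*v + 5)) du + (2*u^2*v + u*v + 5*u - v - 5) dv

Using F^*(f dg) = (f ∘ F) d(g ∘ F), substitute each coordinate x_i by F_i(u, v) in f_i, and replace dx_i by d F_i = (∂F_i/∂u) du + (∂F_i/∂v) dv.
  For the x component: f_1(F) = v*(3*u - 1); d F_1 = (v) du + (u) dv
  For the y component: f_2(F) = -u*v + v + 5; d F_2 = (v) du + (u - 1) dv
Combining and collecting du, dv coefficients:
  coeff of du: v*(2*u*v + 5)
  coeff of dv: 2*u^2*v + u*v + 5*u - v - 5
F^* omega = (v*(2*u*v + 5)) du + (2*u^2*v + u*v + 5*u - v - 5) dv.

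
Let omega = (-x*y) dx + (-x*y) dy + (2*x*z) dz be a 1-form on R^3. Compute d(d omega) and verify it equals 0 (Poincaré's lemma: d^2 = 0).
d(d omega) = 0

Step 1: d omega = sum_{i<j} (∂f_j/∂x_i - ∂f_i/∂x_j) dx_i ∧ dx_j:
  coeff of dx ∧ dy: x - y
  coeff of dx ∧ dz: 2*z
  coeff of dy ∧ dz: 0
Step 2: Apply d again to each 2-form coefficient. The only possible 3-form in R^3 is dx ∧ dy ∧ dz, with coefficient
  ∂(coeff of dy∧dz)/∂x - ∂(coeff of dx∧dz)/∂y + ∂(coeff of dx∧dy)/∂z
  = ∂/∂x (0) - ∂/∂y (2*z) + ∂/∂z (x - y).
Each of these terms simplifies to sums of mixed partials that cancel in pairs. The result is 0 (by equality of mixed partials for smooth functions — Schwarz / Clairaut).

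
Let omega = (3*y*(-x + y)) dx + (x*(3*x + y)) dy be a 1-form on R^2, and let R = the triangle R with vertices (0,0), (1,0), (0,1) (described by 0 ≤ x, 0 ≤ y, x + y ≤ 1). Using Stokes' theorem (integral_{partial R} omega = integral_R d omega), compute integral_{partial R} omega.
integral_(partial R) omega = 2/3

Stokes: integral_partial_R omega = integral_R d omega with d omega = (∂Q/∂x - ∂P/∂y) dx ∧ dy.
  ∂Q/∂x = 6*x + y
  ∂P/∂y = -3*x + 6*y
  integrand = ∂Q/∂x - ∂P/∂y = 9*x - 5*y.
Integrating over R: integral_0^1 integral_0^{1-x} (9*x - 5*y) dy dx = 2/3.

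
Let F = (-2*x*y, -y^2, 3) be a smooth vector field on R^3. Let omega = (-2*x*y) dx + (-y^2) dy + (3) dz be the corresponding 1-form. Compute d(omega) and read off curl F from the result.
d(omega) = (0) dy ∧ dz + (0) dz ∧ dx + (2*x) dx ∧ dy; curl F = (0, 0, 2*x)

d omega = sum_{i<j} (∂f_j/∂x_i - ∂f_i/∂x_j) dx_i ∧ dx_j. Under the identification (dy ∧ dz, dz ∧ dx, dx ∧ dy) ↔ (e_x, e_y, e_z), the coefficients are exactly the components of curl F. Compute:
  ∂R/∂y - ∂Q/∂z = (0) - (0) = 0
  ∂P/∂z - ∂R/∂x = (0) - (0) = 0
  ∂Q/∂x - ∂P/∂y = (0) - (-2*x) = 2*x.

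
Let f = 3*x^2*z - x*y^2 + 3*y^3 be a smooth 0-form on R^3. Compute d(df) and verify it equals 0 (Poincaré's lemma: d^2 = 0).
d(df) = 0

Step 1: df = sum_i (∂f/∂x_i) dx_i = (6*x*z - y^2) dx + (y*(-2*x + 9*y)) dy + (3*x^2) dz.
Step 2: Apply d again. Using the 1-form formula, the coefficient of dx ∧ dy in d(df) is ∂^2 f/∂x ∂y - ∂^2 f/∂y ∂x = (-2*y) - (-2*y) = 0 (equality of mixed partials for smooth f).
Similarly for dx ∧ dz and dy ∧ dz — all coefficients vanish. So d(df) = 0.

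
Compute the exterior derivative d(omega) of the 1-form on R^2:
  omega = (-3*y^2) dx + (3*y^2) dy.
d(omega) = (6*y) dx ∧ dy

For a 1-form omega = sum_i f_i dx_i, the exterior derivative is
  d(omega) = sum_{i < j} (∂f_j/∂x_i - ∂f_i/∂x_j) dx_i ∧ dx_j.
  coefficient of dx ∧ dy: ∂f_2/∂x - ∂f_1/∂y = ∂(3*y^2)/∂x - ∂(-3*y^2)/∂y = 6*y
Assembling: d(omega) = (6*y) dx ∧ dy.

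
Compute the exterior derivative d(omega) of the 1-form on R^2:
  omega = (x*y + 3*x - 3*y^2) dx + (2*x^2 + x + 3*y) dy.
d(omega) = (3*x + 6*y + 1) dx ∧ dy

For a 1-form omega = sum_i f_i dx_i, the exterior derivative is
  d(omega) = sum_{i < j} (∂f_j/∂x_i - ∂f_i/∂x_j) dx_i ∧ dx_j.
  coefficient of dx ∧ dy: ∂f_2/∂x - ∂f_1/∂y = ∂(2*x^2 + x + 3*y)/∂x - ∂(x*y + 3*x - 3*y^2)/∂y = 3*x + 6*y + 1
Assembling: d(omega) = (3*x + 6*y + 1) dx ∧ dy.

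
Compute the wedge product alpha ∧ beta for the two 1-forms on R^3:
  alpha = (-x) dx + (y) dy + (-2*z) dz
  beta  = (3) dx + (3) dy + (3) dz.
alpha ∧ beta = (-3*x - 3*y) dx ∧ dy + (-3*x + 6*z) dx ∧ dz + (3*y + 6*z) dy ∧ dz

Distribute the wedge, using dx_i ∧ dx_j = -dx_j ∧ dx_i and dx_i ∧ dx_i = 0. For each pair (i, j) with i < j, the coefficient of dx_i ∧ dx_j in alpha ∧ beta is (alpha_i * beta_j - alpha_j * beta_i). Collecting: alpha ∧ beta = (-3*x - 3*y) dx ∧ dy + (-3*x + 6*z) dx ∧ dz + (3*y + 6*z) dy ∧ dz.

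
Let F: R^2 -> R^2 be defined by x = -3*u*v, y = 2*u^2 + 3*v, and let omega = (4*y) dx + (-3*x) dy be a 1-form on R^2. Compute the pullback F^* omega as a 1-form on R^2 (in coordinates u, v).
F^* omega = (12*v*(u^2 - 3*v)) du + (-24*u^3 - 9*u*v) dv

Using F^*(f dg) = (f ∘ F) d(g ∘ F), substitute each coordinate x_i by F_i(u, v) in f_i, and replace dx_i by d F_i = (∂F_i/∂u) du + (∂F_i/∂v) dv.
  For the x component: f_1(F) = 8*u^2 + 12*v; d F_1 = (-3*v) du + (-3*u) dv
  For the y component: f_2(F) = 9*u*v; d F_2 = (4*u) du + (3) dv
Combining and collecting du, dv coefficients:
  coeff of du: 12*v*(u^2 - 3*v)
  coeff of dv: -24*u^3 - 9*u*v
F^* omega = (12*v*(u^2 - 3*v)) du + (-24*u^3 - 9*u*v) dv.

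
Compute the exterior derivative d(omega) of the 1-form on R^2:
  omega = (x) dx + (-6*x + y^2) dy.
d(omega) = (-6) dx ∧ dy

For a 1-form omega = sum_i f_i dx_i, the exterior derivative is
  d(omega) = sum_{i < j} (∂f_j/∂x_i - ∂f_i/∂x_j) dx_i ∧ dx_j.
  coefficient of dx ∧ dy: ∂f_2/∂x - ∂f_1/∂y = ∂(-6*x + y^2)/∂x - ∂(x)/∂y = -6
Assembling: d(omega) = (-6) dx ∧ dy.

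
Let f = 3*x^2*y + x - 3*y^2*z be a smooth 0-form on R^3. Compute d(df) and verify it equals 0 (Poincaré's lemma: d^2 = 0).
d(df) = 0

Step 1: df = sum_i (∂f/∂x_i) dx_i = (6*x*y + 1) dx + (3*x^2 - 6*y*z) dy + (-3*y^2) dz.
Step 2: Apply d again. Using the 1-form formula, the coefficient of dx ∧ dy in d(df) is ∂^2 f/∂x ∂y - ∂^2 f/∂y ∂x = (6*x) - (6*x) = 0 (equality of mixed partials for smooth f).
Similarly for dx ∧ dz and dy ∧ dz — all coefficients vanish. So d(df) = 0.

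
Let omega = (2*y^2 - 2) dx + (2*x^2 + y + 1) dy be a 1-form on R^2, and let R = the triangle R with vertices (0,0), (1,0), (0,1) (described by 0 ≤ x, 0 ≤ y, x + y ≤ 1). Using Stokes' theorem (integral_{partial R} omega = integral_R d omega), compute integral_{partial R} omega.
integral_(partial R) omega = 0

Stokes: integral_partial_R omega = integral_R d omega with d omega = (∂Q/∂x - ∂P/∂y) dx ∧ dy.
  ∂Q/∂x = 4*x
  ∂P/∂y = 4*y
  integrand = ∂Q/∂x - ∂P/∂y = 4*x - 4*y.
Integrating over R: integral_0^1 integral_0^{1-x} (4*x - 4*y) dy dx = 0.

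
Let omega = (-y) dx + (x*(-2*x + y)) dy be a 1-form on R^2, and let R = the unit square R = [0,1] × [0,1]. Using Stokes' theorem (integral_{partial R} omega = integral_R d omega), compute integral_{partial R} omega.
integral_(partial R) omega = -1/2

Stokes: integral_partial_R omega = integral_R d omega with d omega = (∂Q/∂x - ∂P/∂y) dx ∧ dy.
  ∂Q/∂x = -4*x + y
  ∂P/∂y = -1
  integrand = ∂Q/∂x - ∂P/∂y = -4*x + y + 1.
Integrating over R: integral_0^1 integral_0^1 (-4*x + y + 1) dx dy = -1/2.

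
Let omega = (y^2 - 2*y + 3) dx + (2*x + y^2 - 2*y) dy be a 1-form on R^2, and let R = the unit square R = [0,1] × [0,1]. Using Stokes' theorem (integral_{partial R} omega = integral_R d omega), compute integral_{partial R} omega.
integral_(partial R) omega = 3

Stokes: integral_partial_R omega = integral_R d omega with d omega = (∂Q/∂x - ∂P/∂y) dx ∧ dy.
  ∂Q/∂x = 2
  ∂P/∂y = 2*y - 2
  integrand = ∂Q/∂x - ∂P/∂y = 4 - 2*y.
Integrating over R: integral_0^1 integral_0^1 (4 - 2*y) dx dy = 3.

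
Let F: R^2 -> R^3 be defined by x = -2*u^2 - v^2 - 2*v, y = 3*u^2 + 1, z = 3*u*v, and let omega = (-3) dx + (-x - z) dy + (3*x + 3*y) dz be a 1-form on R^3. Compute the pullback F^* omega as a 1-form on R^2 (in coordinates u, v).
F^* omega = (12*u^3 - 9*u^2*v + 6*u*v^2 + 12*u*v + 12*u - 9*v^3 - 18*v^2 + 9*v) du + (9*u^3 - 9*u*v^2 - 18*u*v + 9*u + 6*v + 6) dv

Using F^*(f dg) = (f ∘ F) d(g ∘ F), substitute each coordinate x_i by F_i(u, v) in f_i, and replace dx_i by d F_i = (∂F_i/∂u) du + (∂F_i/∂v) dv.
  For the x component: f_1(F) = -3; d F_1 = (-4*u) du + (-2*v - 2) dv
  For the y component: f_2(F) = 2*u^2 - 3*u*v + v^2 + 2*v; d F_2 = (6*u) du + (0) dv
  For the z component: f_3(F) = 3*u^2 - 3*v^2 - 6*v + 3; d F_3 = (3*v) du + (3*u) dv
Combining and collecting du, dv coefficients:
  coeff of du: 12*u^3 - 9*u^2*v + 6*u*v^2 + 12*u*v + 12*u - 9*v^3 - 18*v^2 + 9*v
  coeff of dv: 9*u^3 - 9*u*v^2 - 18*u*v + 9*u + 6*v + 6
F^* omega = (12*u^3 - 9*u^2*v + 6*u*v^2 + 12*u*v + 12*u - 9*v^3 - 18*v^2 + 9*v) du + (9*u^3 - 9*u*v^2 - 18*u*v + 9*u + 6*v + 6) dv.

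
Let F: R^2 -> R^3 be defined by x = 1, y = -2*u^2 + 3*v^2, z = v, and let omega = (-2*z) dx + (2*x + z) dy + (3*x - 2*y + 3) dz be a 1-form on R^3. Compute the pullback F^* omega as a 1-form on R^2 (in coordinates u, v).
F^* omega = (4*u*(-v - 2)) du + (4*u^2 + 12*v + 6) dv

Using F^*(f dg) = (f ∘ F) d(g ∘ F), substitute each coordinate x_i by F_i(u, v) in f_i, and replace dx_i by d F_i = (∂F_i/∂u) du + (∂F_i/∂v) dv.
  For the x component: f_1(F) = -2*v; d F_1 = (0) du + (0) dv
  For the y component: f_2(F) = v + 2; d F_2 = (-4*u) du + (6*v) dv
  For the z component: f_3(F) = 4*u^2 - 6*v^2 + 6; d F_3 = (0) du + (1) dv
Combining and collecting du, dv coefficients:
  coeff of du: 4*u*(-v - 2)
  coeff of dv: 4*u^2 + 12*v + 6
F^* omega = (4*u*(-v - 2)) du + (4*u^2 + 12*v + 6) dv.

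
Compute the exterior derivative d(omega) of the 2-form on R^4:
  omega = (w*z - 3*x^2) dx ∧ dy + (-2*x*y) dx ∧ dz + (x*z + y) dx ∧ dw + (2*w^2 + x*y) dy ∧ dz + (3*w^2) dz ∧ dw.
d(omega) = (w + 2*x + y) dx ∧ dy ∧ dz + (z - 1) dx ∧ dy ∧ dw + (-x) dx ∧ dz ∧ dw + (4*w) dy ∧ dz ∧ dw

For a 2-form omega = sum_{i<j} g_{ij} dx_i ∧ dx_j, the exterior derivative is
  d(omega) = sum_{i<j} d(g_{ij}) ∧ dx_i ∧ dx_j = sum_{i<j, k} (∂g_{ij}/∂x_k) dx_k ∧ dx_i ∧ dx_j.
Expand each term, using dx_k ∧ dx_i ∧ dx_j = sgn(permutation) dx_{(a)} ∧ dx_{(b)} ∧ dx_{(c)} with (a < b < c) sorted:
  d(w*z - 3*x^2) includes (∂/∂z)(w*z - 3*x^2) dz = (w) dz, which multiplied by dx ∧ dy gives (w) dx ∧ dy ∧ dz
  d(w*z - 3*x^2) includes (∂/∂w)(w*z - 3*x^2) dw = (z) dw, which multiplied by dx ∧ dy gives (z) dx ∧ dy ∧ dw
  d(-2*x*y) includes (∂/∂y)(-2*x*y) dy = (-2*x) dy, which multiplied by dx ∧ dz gives (2*x) dx ∧ dy ∧ dz
  d(x*z + y) includes (∂/∂y)(x*z + y) dy = (1) dy, which multiplied by dx ∧ dw gives (-1) dx ∧ dy ∧ dw
  d(x*z + y) includes (∂/∂z)(x*z + y) dz = (x) dz, which multiplied by dx ∧ dw gives (-x) dx ∧ dz ∧ dw
  d(2*w^2 + x*y) includes (∂/∂x)(2*w^2 + x*y) dx = (y) dx, which multiplied by dy ∧ dz gives (y) dx ∧ dy ∧ dz
  d(2*w^2 + x*y) includes (∂/∂w)(2*w^2 + x*y) dw = (4*w) dw, which multiplied by dy ∧ dz gives (4*w) dy ∧ dz ∧ dw
Collecting like 3-forms: d(omega) = (w + 2*x + y) dx ∧ dy ∧ dz + (z - 1) dx ∧ dy ∧ dw + (-x) dx ∧ dz ∧ dw + (4*w) dy ∧ dz ∧ dw.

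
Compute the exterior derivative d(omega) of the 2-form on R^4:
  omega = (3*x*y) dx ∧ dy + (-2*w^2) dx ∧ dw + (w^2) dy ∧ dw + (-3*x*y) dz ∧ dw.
d(omega) = (-3*y) dx ∧ dz ∧ dw + (-3*x) dy ∧ dz ∧ dw

For a 2-form omega = sum_{i<j} g_{ij} dx_i ∧ dx_j, the exterior derivative is
  d(omega) = sum_{i<j} d(g_{ij}) ∧ dx_i ∧ dx_j = sum_{i<j, k} (∂g_{ij}/∂x_k) dx_k ∧ dx_i ∧ dx_j.
Expand each term, using dx_k ∧ dx_i ∧ dx_j = sgn(permutation) dx_{(a)} ∧ dx_{(b)} ∧ dx_{(c)} with (a < b < c) sorted:
  d(-3*x*y) includes (∂/∂x)(-3*x*y) dx = (-3*y) dx, which multiplied by dz ∧ dw gives (-3*y) dx ∧ dz ∧ dw
  d(-3*x*y) includes (∂/∂y)(-3*x*y) dy = (-3*x) dy, which multiplied by dz ∧ dw gives (-3*x) dy ∧ dz ∧ dw
Collecting like 3-forms: d(omega) = (-3*y) dx ∧ dz ∧ dw + (-3*x) dy ∧ dz ∧ dw.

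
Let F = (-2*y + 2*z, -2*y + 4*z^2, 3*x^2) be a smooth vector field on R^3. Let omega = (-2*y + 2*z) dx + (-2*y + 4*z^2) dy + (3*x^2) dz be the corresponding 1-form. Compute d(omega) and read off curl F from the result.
d(omega) = (-8*z) dy ∧ dz + (2 - 6*x) dz ∧ dx + (2) dx ∧ dy; curl F = (-8*z, 2 - 6*x, 2)

d omega = sum_{i<j} (∂f_j/∂x_i - ∂f_i/∂x_j) dx_i ∧ dx_j. Under the identification (dy ∧ dz, dz ∧ dx, dx ∧ dy) ↔ (e_x, e_y, e_z), the coefficients are exactly the components of curl F. Compute:
  ∂R/∂y - ∂Q/∂z = (0) - (8*z) = -8*z
  ∂P/∂z - ∂R/∂x = (2) - (6*x) = 2 - 6*x
  ∂Q/∂x - ∂P/∂y = (0) - (-2) = 2.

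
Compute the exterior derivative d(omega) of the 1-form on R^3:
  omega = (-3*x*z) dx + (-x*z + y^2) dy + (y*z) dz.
d(omega) = (-z) dx ∧ dy + (3*x) dx ∧ dz + (x + z) dy ∧ dz

For a 1-form omega = sum_i f_i dx_i, the exterior derivative is
  d(omega) = sum_{i < j} (∂f_j/∂x_i - ∂f_i/∂x_j) dx_i ∧ dx_j.
  coefficient of dx ∧ dy: ∂f_2/∂x - ∂f_1/∂y = ∂(-x*z + y^2)/∂x - ∂(-3*x*z)/∂y = -z
  coefficient of dx ∧ dz: ∂f_3/∂x - ∂f_1/∂z = ∂(y*z)/∂x - ∂(-3*x*z)/∂z = 3*x
  coefficient of dy ∧ dz: ∂f_3/∂y - ∂f_2/∂z = ∂(y*z)/∂y - ∂(-x*z + y^2)/∂z = x + z
Assembling: d(omega) = (-z) dx ∧ dy + (3*x) dx ∧ dz + (x + z) dy ∧ dz.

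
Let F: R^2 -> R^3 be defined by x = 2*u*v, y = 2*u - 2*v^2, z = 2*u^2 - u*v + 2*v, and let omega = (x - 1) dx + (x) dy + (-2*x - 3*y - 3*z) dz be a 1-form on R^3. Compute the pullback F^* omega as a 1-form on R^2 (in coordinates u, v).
F^* omega = (-24*u^3 + 2*u^2*v - 24*u^2 + 29*u*v^2 - 14*u*v - 6*v^3 + 6*v^2 - 2*v) du + (6*u^3 + 5*u^2*v - 6*u^2 - 14*u*v^2 + 4*u*v - 14*u + 12*v^2 - 12*v) dv

Using F^*(f dg) = (f ∘ F) d(g ∘ F), substitute each coordinate x_i by F_i(u, v) in f_i, and replace dx_i by d F_i = (∂F_i/∂u) du + (∂F_i/∂v) dv.
  For the x component: f_1(F) = 2*u*v - 1; d F_1 = (2*v) du + (2*u) dv
  For the y component: f_2(F) = 2*u*v; d F_2 = (2) du + (-4*v) dv
  For the z component: f_3(F) = -6*u^2 - u*v - 6*u + 6*v^2 - 6*v; d F_3 = (4*u - v) du + (2 - u) dv
Combining and collecting du, dv coefficients:
  coeff of du: -24*u^3 + 2*u^2*v - 24*u^2 + 29*u*v^2 - 14*u*v - 6*v^3 + 6*v^2 - 2*v
  coeff of dv: 6*u^3 + 5*u^2*v - 6*u^2 - 14*u*v^2 + 4*u*v - 14*u + 12*v^2 - 12*v
F^* omega = (-24*u^3 + 2*u^2*v - 24*u^2 + 29*u*v^2 - 14*u*v - 6*v^3 + 6*v^2 - 2*v) du + (6*u^3 + 5*u^2*v - 6*u^2 - 14*u*v^2 + 4*u*v - 14*u + 12*v^2 - 12*v) dv.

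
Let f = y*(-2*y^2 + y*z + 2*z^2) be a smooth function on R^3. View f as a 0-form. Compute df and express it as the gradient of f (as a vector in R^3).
df = (0) dx + (-6*y^2 + 2*y*z + 2*z^2) dy + (y*(y + 4*z)) dz; grad f = (0, -6*y^2 + 2*y*z + 2*z^2, y*(y + 4*z))

For a 0-form f, d f = (∂f/∂x) dx + (∂f/∂y) dy + (∂f/∂z) dz. The components of the vector representation are exactly the entries of grad f in Cartesian coordinates:
  ∂f/∂x = 0
  ∂f/∂y = -6*y^2 + 2*y*z + 2*z^2
  ∂f/∂z = y*(y + 4*z).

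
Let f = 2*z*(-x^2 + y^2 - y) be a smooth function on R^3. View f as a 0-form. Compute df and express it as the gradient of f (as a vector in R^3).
df = (-4*x*z) dx + (2*z*(2*y - 1)) dy + (-2*x^2 + 2*y^2 - 2*y) dz; grad f = (-4*x*z, 2*z*(2*y - 1), -2*x^2 + 2*y^2 - 2*y)

For a 0-form f, d f = (∂f/∂x) dx + (∂f/∂y) dy + (∂f/∂z) dz. The components of the vector representation are exactly the entries of grad f in Cartesian coordinates:
  ∂f/∂x = -4*x*z
  ∂f/∂y = 2*z*(2*y - 1)
  ∂f/∂z = -2*x^2 + 2*y^2 - 2*y.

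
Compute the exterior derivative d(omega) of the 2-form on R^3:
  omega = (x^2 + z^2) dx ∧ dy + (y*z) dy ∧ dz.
d(omega) = (2*z) dx ∧ dy ∧ dz

For a 2-form omega = sum_{i<j} g_{ij} dx_i ∧ dx_j, the exterior derivative is
  d(omega) = sum_{i<j} d(g_{ij}) ∧ dx_i ∧ dx_j = sum_{i<j, k} (∂g_{ij}/∂x_k) dx_k ∧ dx_i ∧ dx_j.
Expand each term, using dx_k ∧ dx_i ∧ dx_j = sgn(permutation) dx_{(a)} ∧ dx_{(b)} ∧ dx_{(c)} with (a < b < c) sorted:
  d(x^2 + z^2) includes (∂/∂z)(x^2 + z^2) dz = (2*z) dz, which multiplied by dx ∧ dy gives (2*z) dx ∧ dy ∧ dz
Collecting like 3-forms: d(omega) = (2*z) dx ∧ dy ∧ dz.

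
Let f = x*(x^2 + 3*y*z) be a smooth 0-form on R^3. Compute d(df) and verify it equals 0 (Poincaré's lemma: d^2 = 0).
d(df) = 0

Step 1: df = sum_i (∂f/∂x_i) dx_i = (3*x^2 + 3*y*z) dx + (3*x*z) dy + (3*x*y) dz.
Step 2: Apply d again. Using the 1-form formula, the coefficient of dx ∧ dy in d(df) is ∂^2 f/∂x ∂y - ∂^2 f/∂y ∂x = (3*z) - (3*z) = 0 (equality of mixed partials for smooth f).
Similarly for dx ∧ dz and dy ∧ dz — all coefficients vanish. So d(df) = 0.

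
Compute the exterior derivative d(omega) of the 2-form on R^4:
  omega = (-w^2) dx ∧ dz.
d(omega) = (-2*w) dx ∧ dz ∧ dw

For a 2-form omega = sum_{i<j} g_{ij} dx_i ∧ dx_j, the exterior derivative is
  d(omega) = sum_{i<j} d(g_{ij}) ∧ dx_i ∧ dx_j = sum_{i<j, k} (∂g_{ij}/∂x_k) dx_k ∧ dx_i ∧ dx_j.
Expand each term, using dx_k ∧ dx_i ∧ dx_j = sgn(permutation) dx_{(a)} ∧ dx_{(b)} ∧ dx_{(c)} with (a < b < c) sorted:
  d(-w^2) includes (∂/∂w)(-w^2) dw = (-2*w) dw, which multiplied by dx ∧ dz gives (-2*w) dx ∧ dz ∧ dw
Collecting like 3-forms: d(omega) = (-2*w) dx ∧ dz ∧ dw.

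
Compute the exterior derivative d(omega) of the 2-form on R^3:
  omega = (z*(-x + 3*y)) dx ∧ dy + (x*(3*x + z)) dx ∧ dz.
d(omega) = (-x + 3*y) dx ∧ dy ∧ dz

For a 2-form omega = sum_{i<j} g_{ij} dx_i ∧ dx_j, the exterior derivative is
  d(omega) = sum_{i<j} d(g_{ij}) ∧ dx_i ∧ dx_j = sum_{i<j, k} (∂g_{ij}/∂x_k) dx_k ∧ dx_i ∧ dx_j.
Expand each term, using dx_k ∧ dx_i ∧ dx_j = sgn(permutation) dx_{(a)} ∧ dx_{(b)} ∧ dx_{(c)} with (a < b < c) sorted:
  d(z*(-x + 3*y)) includes (∂/∂z)(z*(-x + 3*y)) dz = (-x + 3*y) dz, which multiplied by dx ∧ dy gives (-x + 3*y) dx ∧ dy ∧ dz
Collecting like 3-forms: d(omega) = (-x + 3*y) dx ∧ dy ∧ dz.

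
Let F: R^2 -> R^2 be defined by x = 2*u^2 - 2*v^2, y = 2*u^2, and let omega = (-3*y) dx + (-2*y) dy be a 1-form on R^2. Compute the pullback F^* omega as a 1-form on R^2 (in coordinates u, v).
F^* omega = (-40*u^3) du + (24*u^2*v) dv

Using F^*(f dg) = (f ∘ F) d(g ∘ F), substitute each coordinate x_i by F_i(u, v) in f_i, and replace dx_i by d F_i = (∂F_i/∂u) du + (∂F_i/∂v) dv.
  For the x component: f_1(F) = -6*u^2; d F_1 = (4*u) du + (-4*v) dv
  For the y component: f_2(F) = -4*u^2; d F_2 = (4*u) du + (0) dv
Combining and collecting du, dv coefficients:
  coeff of du: -40*u^3
  coeff of dv: 24*u^2*v
F^* omega = (-40*u^3) du + (24*u^2*v) dv.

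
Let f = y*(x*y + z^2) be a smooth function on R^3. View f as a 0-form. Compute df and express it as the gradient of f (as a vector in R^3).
df = (y^2) dx + (2*x*y + z^2) dy + (2*y*z) dz; grad f = (y^2, 2*x*y + z^2, 2*y*z)

For a 0-form f, d f = (∂f/∂x) dx + (∂f/∂y) dy + (∂f/∂z) dz. The components of the vector representation are exactly the entries of grad f in Cartesian coordinates:
  ∂f/∂x = y^2
  ∂f/∂y = 2*x*y + z^2
  ∂f/∂z = 2*y*z.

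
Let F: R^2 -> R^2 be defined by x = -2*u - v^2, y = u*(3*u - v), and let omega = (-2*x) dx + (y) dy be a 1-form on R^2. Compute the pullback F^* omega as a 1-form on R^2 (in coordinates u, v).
F^* omega = (18*u^3 - 9*u^2*v + u*v^2 - 8*u - 4*v^2) du + (-3*u^3 + u^2*v - 8*u*v - 4*v^3) dv

Using F^*(f dg) = (f ∘ F) d(g ∘ F), substitute each coordinate x_i by F_i(u, v) in f_i, and replace dx_i by d F_i = (∂F_i/∂u) du + (∂F_i/∂v) dv.
  For the x component: f_1(F) = 4*u + 2*v^2; d F_1 = (-2) du + (-2*v) dv
  For the y component: f_2(F) = u*(3*u - v); d F_2 = (6*u - v) du + (-u) dv
Combining and collecting du, dv coefficients:
  coeff of du: 18*u^3 - 9*u^2*v + u*v^2 - 8*u - 4*v^2
  coeff of dv: -3*u^3 + u^2*v - 8*u*v - 4*v^3
F^* omega = (18*u^3 - 9*u^2*v + u*v^2 - 8*u - 4*v^2) du + (-3*u^3 + u^2*v - 8*u*v - 4*v^3) dv.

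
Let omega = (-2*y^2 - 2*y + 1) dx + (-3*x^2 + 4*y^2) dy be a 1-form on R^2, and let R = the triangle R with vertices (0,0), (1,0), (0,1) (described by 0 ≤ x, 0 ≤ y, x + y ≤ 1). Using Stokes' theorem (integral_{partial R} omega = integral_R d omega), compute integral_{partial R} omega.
integral_(partial R) omega = 2/3

Stokes: integral_partial_R omega = integral_R d omega with d omega = (∂Q/∂x - ∂P/∂y) dx ∧ dy.
  ∂Q/∂x = -6*x
  ∂P/∂y = -4*y - 2
  integrand = ∂Q/∂x - ∂P/∂y = -6*x + 4*y + 2.
Integrating over R: integral_0^1 integral_0^{1-x} (-6*x + 4*y + 2) dy dx = 2/3.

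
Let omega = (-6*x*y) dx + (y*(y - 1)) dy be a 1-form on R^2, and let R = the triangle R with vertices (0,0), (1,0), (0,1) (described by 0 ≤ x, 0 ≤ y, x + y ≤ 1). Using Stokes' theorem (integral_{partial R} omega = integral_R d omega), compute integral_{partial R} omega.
integral_(partial R) omega = 1

Stokes: integral_partial_R omega = integral_R d omega with d omega = (∂Q/∂x - ∂P/∂y) dx ∧ dy.
  ∂Q/∂x = 0
  ∂P/∂y = -6*x
  integrand = ∂Q/∂x - ∂P/∂y = 6*x.
Integrating over R: integral_0^1 integral_0^{1-x} (6*x) dy dx = 1.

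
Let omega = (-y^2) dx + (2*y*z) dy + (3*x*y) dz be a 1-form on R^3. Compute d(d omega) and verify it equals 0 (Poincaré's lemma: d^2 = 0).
d(d omega) = 0

Step 1: d omega = sum_{i<j} (∂f_j/∂x_i - ∂f_i/∂x_j) dx_i ∧ dx_j:
  coeff of dx ∧ dy: 2*y
  coeff of dx ∧ dz: 3*y
  coeff of dy ∧ dz: 3*x - 2*y
Step 2: Apply d again to each 2-form coefficient. The only possible 3-form in R^3 is dx ∧ dy ∧ dz, with coefficient
  ∂(coeff of dy∧dz)/∂x - ∂(coeff of dx∧dz)/∂y + ∂(coeff of dx∧dy)/∂z
  = ∂/∂x (3*x - 2*y) - ∂/∂y (3*y) + ∂/∂z (2*y).
Each of these terms simplifies to sums of mixed partials that cancel in pairs. The result is 0 (by equality of mixed partials for smooth functions — Schwarz / Clairaut).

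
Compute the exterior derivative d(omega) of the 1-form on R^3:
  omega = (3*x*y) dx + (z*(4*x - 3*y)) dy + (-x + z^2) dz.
d(omega) = (-3*x + 4*z) dx ∧ dy + (-1) dx ∧ dz + (-4*x + 3*y) dy ∧ dz

For a 1-form omega = sum_i f_i dx_i, the exterior derivative is
  d(omega) = sum_{i < j} (∂f_j/∂x_i - ∂f_i/∂x_j) dx_i ∧ dx_j.
  coefficient of dx ∧ dy: ∂f_2/∂x - ∂f_1/∂y = ∂(z*(4*x - 3*y))/∂x - ∂(3*x*y)/∂y = -3*x + 4*z
  coefficient of dx ∧ dz: ∂f_3/∂x - ∂f_1/∂z = ∂(-x + z^2)/∂x - ∂(3*x*y)/∂z = -1
  coefficient of dy ∧ dz: ∂f_3/∂y - ∂f_2/∂z = ∂(-x + z^2)/∂y - ∂(z*(4*x - 3*y))/∂z = -4*x + 3*y
Assembling: d(omega) = (-3*x + 4*z) dx ∧ dy + (-1) dx ∧ dz + (-4*x + 3*y) dy ∧ dz.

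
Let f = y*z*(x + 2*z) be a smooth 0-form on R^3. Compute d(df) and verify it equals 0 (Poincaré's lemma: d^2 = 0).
d(df) = 0

Step 1: df = sum_i (∂f/∂x_i) dx_i = (y*z) dx + (z*(x + 2*z)) dy + (y*(x + 4*z)) dz.
Step 2: Apply d again. Using the 1-form formula, the coefficient of dx ∧ dy in d(df) is ∂^2 f/∂x ∂y - ∂^2 f/∂y ∂x = (z) - (z) = 0 (equality of mixed partials for smooth f).
Similarly for dx ∧ dz and dy ∧ dz — all coefficients vanish. So d(df) = 0.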